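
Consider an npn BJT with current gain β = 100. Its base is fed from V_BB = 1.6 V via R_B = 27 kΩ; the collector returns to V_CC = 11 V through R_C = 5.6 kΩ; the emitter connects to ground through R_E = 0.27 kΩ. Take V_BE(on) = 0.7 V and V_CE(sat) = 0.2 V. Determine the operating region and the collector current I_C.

active; I_C ≈ 1.7 mA

Assume active. Base-emitter loop: I_B = (V_BB − V_BE)/(R_B + (β+1)R_E) = (1.6 − 0.7)/(27 + 101×0.27) = 0.0166 mA.
I_C = β·I_B = 100×0.0166 = 1.66 mA.
V_CE = V_CC − I_C·R_C − I_E·R_E = 11 − 1.66×5.6 − 1.67×0.27 = 1.26 V > V_CE(sat), so the active-region assumption holds.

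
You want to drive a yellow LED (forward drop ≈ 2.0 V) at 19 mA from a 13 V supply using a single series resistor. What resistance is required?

The resistor drops V_S − V_D = 13 − 2.0 = 11 V at 19 mA.
R = 11 V / 19 mA = 0.579 kΩ.

R ≈ 0.58 kΩ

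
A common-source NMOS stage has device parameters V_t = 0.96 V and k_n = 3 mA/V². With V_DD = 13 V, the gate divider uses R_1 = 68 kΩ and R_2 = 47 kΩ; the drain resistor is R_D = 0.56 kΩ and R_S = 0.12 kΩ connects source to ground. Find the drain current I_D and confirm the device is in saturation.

V_G = V_DD·R_2/(R_1+R_2) = 13×47/115 = 5.31 V.
Assume saturation: I_D = (k_n/2)(V_GS − V_t)² with V_GS = V_G − I_D·R_S = 5.31 − 0.12·I_D.
Substituting gives 0.0216·I_D² − 2.57·I_D + 28.4 = 0, with roots I_D = 12.4 or 106 mA.
The root I_D = 106 mA gives V_GS = -7.47 V ≤ V_t, so take I_D = 12.4 mA.
Then V_GS = 3.83 V and V_DS = V_DD − I_D(R_D+R_S) = 13 − 12.4×0.68 = 4.6 V.
Saturation requires V_DS ≥ V_GS − V_t = 2.87 V; 4.6 ≥ 2.87 ✓.

I_D ≈ 12 mA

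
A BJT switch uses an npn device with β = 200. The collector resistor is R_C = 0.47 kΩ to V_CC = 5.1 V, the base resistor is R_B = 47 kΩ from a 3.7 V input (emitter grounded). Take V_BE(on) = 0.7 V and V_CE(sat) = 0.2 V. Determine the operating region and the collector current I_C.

saturation; I_C ≈ 10 mA

Assume active: I_B = (3.7 − 0.7)/47 = 0.0638 mA, giving I_C = β·I_B = 12.8 mA.
But then V_CE = 5.1 − 12.8×0.47 = -0.9 V < V_CE(sat) = 0.2 V — impossible in the active region.
So the transistor is saturated. With V_CE = 0.2 V, I_C = (V_CC − 0.2)/R_C = 4.9/0.47 = 10.4 mA.
Check: β·I_B = 12.8 mA > I_C = 10.4 mA, confirming saturation.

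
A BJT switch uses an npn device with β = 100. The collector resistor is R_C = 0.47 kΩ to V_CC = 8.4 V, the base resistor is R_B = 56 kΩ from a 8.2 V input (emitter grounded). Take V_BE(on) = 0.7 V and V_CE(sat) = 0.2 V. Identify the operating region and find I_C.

active; I_C ≈ 13 mA

Assume active. Base-emitter loop: I_B = (V_BB − V_BE)/R_B = (8.2 − 0.7)/56 = 0.134 mA.
I_C = β·I_B = 100×0.134 = 13.4 mA.
V_CE = V_CC − I_C·R_C = 8.4 − 13.4×0.47 = 2.11 V > V_CE(sat), so the active-region assumption holds.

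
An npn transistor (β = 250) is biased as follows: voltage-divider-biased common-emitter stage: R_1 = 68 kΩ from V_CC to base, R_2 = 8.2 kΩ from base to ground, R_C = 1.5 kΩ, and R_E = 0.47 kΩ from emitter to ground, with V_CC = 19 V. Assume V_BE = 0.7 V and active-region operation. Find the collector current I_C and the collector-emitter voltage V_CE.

Thevenize the base divider: V_Th = V_CC·R_2/(R_1+R_2) = 19×8.2/76.2 = 2.04 V, R_Th = R_1‖R_2 = 7.32 kΩ.
Base-emitter loop: V_Th = I_B·R_Th + V_BE + (β+1)I_B·R_E, so I_B = (2.04 − 0.7) / (7.32 + 251×0.47) = 0.0107 mA.
I_C = β·I_B = 250×0.0107 = 2.68 mA, and I_E = (β+1)I_B = 2.69 mA.
V_CE = V_CC − I_C·R_C − I_E·R_E = 19 − 2.68×1.5 − 2.69×0.47 = 13.7 V.
V_CE = 13.7 V > 0.2 V confirms active-region operation.

I_C ≈ 2.7 mA, V_CE ≈ 14 V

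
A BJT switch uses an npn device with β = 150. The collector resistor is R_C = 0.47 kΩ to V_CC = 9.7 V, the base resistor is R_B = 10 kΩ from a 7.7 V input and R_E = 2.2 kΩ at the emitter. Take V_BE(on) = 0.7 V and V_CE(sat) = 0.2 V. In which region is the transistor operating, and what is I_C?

active; I_C ≈ 3.1 mA

Assume active. Base-emitter loop: I_B = (V_BB − V_BE)/(R_B + (β+1)R_E) = (7.7 − 0.7)/(10 + 151×2.2) = 0.0205 mA.
I_C = β·I_B = 150×0.0205 = 3.07 mA.
V_CE = V_CC − I_C·R_C − I_E·R_E = 9.7 − 3.07×0.47 − 3.09×2.2 = 1.46 V > V_CE(sat), so the active-region assumption holds.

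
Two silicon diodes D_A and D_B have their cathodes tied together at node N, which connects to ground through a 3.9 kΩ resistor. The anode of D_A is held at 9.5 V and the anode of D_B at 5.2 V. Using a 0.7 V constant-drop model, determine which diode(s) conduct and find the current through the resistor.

Assume both conduct. Then node N would need to be at both 9.5−0.7 = 8.8 V and 5.2−0.7 = 4.5 V, which is impossible.
Assume only D_A conducts: V_N = 9.5 − 0.7 = 8.8 V, so I_R = 8.8/3.9 = 2.26 mA.
Check D_B: its anode-to-cathode voltage is 5.2 − 8.8 = -3.6 V < 0.7 V, so it is off. The assumption is consistent.

Only D_A conducts; I_R ≈ 2.3 mA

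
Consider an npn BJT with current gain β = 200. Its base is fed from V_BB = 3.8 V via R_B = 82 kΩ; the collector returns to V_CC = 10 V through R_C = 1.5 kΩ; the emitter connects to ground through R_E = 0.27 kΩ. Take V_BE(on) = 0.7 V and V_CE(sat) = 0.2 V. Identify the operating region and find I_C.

active; I_C ≈ 4.5 mA

Assume active. Base-emitter loop: I_B = (V_BB − V_BE)/(R_B + (β+1)R_E) = (3.8 − 0.7)/(82 + 201×0.27) = 0.0227 mA.
I_C = β·I_B = 200×0.0227 = 4.55 mA.
V_CE = V_CC − I_C·R_C − I_E·R_E = 10 − 4.55×1.5 − 4.57×0.27 = 1.94 V > V_CE(sat), so the active-region assumption holds.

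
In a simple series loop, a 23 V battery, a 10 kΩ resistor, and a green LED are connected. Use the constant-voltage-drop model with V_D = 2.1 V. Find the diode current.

KVL around the loop: 23 = V_D + I·R = 2.1 + I × 10 kΩ.
So I = (23 − 2.1) / 10 kΩ = 20.9 / 10 = 2.09 mA.

I ≈ 2.1 mA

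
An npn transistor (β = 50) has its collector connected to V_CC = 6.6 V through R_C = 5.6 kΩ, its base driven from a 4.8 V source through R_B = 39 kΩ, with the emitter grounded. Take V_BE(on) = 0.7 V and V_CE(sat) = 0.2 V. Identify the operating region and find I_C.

Assume active: I_B = (4.8 − 0.7)/39 = 0.105 mA, giving I_C = β·I_B = 5.26 mA.
But then V_CE = 6.6 − 5.26×5.6 = -22.8 V < V_CE(sat) = 0.2 V — impossible in the active region.
So the transistor is saturated. With V_CE = 0.2 V, I_C = (V_CC − 0.2)/R_C = 6.4/5.6 = 1.14 mA.
Check: β·I_B = 5.26 mA > I_C = 1.14 mA, confirming saturation.

saturation; I_C ≈ 1.1 mA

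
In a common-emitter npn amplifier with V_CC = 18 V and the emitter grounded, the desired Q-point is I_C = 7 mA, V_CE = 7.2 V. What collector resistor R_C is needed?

Collector loop: V_CC = I_C·R_C + V_CE.
R_C = (V_CC − V_CE)/I_C = (18 − 7.2)/7 = 1.54 kΩ.

R_C ≈ 1.5 kΩ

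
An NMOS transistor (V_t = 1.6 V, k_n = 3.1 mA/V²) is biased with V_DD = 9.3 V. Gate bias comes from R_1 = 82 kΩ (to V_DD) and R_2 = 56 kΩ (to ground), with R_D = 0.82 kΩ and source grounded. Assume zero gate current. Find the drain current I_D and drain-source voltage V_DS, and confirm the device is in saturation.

I_D ≈ 7.3 mA, V_DS ≈ 3.3 V

V_G = V_DD·R_2/(R_1+R_2) = 9.3×56/138 = 3.77 V. With the source grounded, V_GS = V_G = 3.77 V.
Assume saturation: I_D = (k_n/2)(V_GS − V_t)² = (3.1/2)×(3.77 − 1.6)² = 1.55×2.17² = 7.33 mA.
V_DS = V_DD − I_D·R_D = 9.3 − 7.33×0.82 = 3.29 V.
Saturation requires V_DS ≥ V_GS − V_t = 2.17 V; 3.29 ≥ 2.17 ✓.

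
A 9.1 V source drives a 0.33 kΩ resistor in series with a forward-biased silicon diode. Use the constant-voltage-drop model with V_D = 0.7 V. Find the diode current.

KVL around the loop: 9.1 = V_D + I·R = 0.7 + I × 0.33 kΩ.
So I = (9.1 − 0.7) / 0.33 kΩ = 8.4 / 0.33 = 25.5 mA.

I ≈ 25 mA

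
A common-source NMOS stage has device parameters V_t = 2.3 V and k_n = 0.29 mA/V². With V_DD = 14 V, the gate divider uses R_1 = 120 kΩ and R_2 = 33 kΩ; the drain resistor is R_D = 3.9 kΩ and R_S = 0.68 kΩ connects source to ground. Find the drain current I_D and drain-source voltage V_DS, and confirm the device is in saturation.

I_D ≈ 0.066 mA, V_DS ≈ 14 V

V_G = V_DD·R_2/(R_1+R_2) = 14×33/153 = 3.02 V.
Assume saturation: I_D = (k_n/2)(V_GS − V_t)² with V_GS = V_G − I_D·R_S = 3.02 − 0.68·I_D.
Substituting gives 0.067·I_D² − 1.14·I_D + 0.0751 = 0, with roots I_D = 0.066 or 17 mA.
The root I_D = 17 mA gives V_GS = -8.52 V ≤ V_t, so take I_D = 0.066 mA.
Then V_GS = 2.97 V and V_DS = V_DD − I_D(R_D+R_S) = 14 − 0.066×4.58 = 13.7 V.
Saturation requires V_DS ≥ V_GS − V_t = 0.675 V; 13.7 ≥ 0.675 ✓.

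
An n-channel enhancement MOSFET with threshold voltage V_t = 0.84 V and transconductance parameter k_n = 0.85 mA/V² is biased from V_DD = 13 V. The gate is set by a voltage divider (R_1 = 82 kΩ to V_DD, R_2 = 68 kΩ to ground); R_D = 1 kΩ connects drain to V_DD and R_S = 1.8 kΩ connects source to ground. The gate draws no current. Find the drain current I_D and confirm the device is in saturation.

I_D ≈ 1.7 mA

V_G = V_DD·R_2/(R_1+R_2) = 13×68/150 = 5.89 V.
Assume saturation: I_D = (k_n/2)(V_GS − V_t)² with V_GS = V_G − I_D·R_S = 5.89 − 1.8·I_D.
Substituting gives 1.38·I_D² − 8.73·I_D + 10.9 = 0, with roots I_D = 1.7 or 4.64 mA.
The root I_D = 4.64 mA gives V_GS = -2.47 V ≤ V_t, so take I_D = 1.7 mA.
Then V_GS = 2.84 V and V_DS = V_DD − I_D(R_D+R_S) = 13 − 1.7×2.8 = 8.25 V.
Saturation requires V_DS ≥ V_GS − V_t = 2 V; 8.25 ≥ 2 ✓.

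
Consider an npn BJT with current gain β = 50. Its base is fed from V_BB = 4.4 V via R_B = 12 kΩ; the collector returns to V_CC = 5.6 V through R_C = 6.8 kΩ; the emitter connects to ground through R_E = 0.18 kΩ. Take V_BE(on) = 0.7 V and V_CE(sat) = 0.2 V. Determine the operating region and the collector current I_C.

Assume active: I_B = (4.4 − 0.7)/(12 + 51×0.18) = 0.175 mA, I_C = β·I_B = 8.73 mA.
Then V_CE = 5.6 − 8.73×6.8 − 8.91×0.18 = -55.4 V < 0.2 V — the active assumption fails.
Re-solve with V_CE = 0.2 V. KCL at the emitter: V_E/R_E = (V_BB−0.7−V_E)/R_B + (V_CC−0.2−V_E)/R_C, giving V_E = 0.191 V.
I_C = (V_CC − 0.2 − V_E)/R_C = (5.4 − 0.191)/6.8 = 0.766 mA.
Check: I_B = (3.7 − 0.191)/12 = 0.292 mA, and β·I_B = 14.6 mA > I_C, confirming saturation.

saturation; I_C ≈ 0.77 mA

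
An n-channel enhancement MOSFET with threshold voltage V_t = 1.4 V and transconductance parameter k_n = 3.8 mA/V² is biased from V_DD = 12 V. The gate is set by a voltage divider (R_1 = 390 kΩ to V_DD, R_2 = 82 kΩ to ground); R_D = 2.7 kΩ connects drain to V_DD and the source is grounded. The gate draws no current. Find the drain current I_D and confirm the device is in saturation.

I_D ≈ 0.89 mA

V_G = V_DD·R_2/(R_1+R_2) = 12×82/472 = 2.08 V. With the source grounded, V_GS = V_G = 2.08 V.
Assume saturation: I_D = (k_n/2)(V_GS − V_t)² = (3.8/2)×(2.08 − 1.4)² = 1.9×0.685² = 0.891 mA.
V_DS = V_DD − I_D·R_D = 12 − 0.891×2.7 = 9.59 V.
Saturation requires V_DS ≥ V_GS − V_t = 0.685 V; 9.59 ≥ 0.685 ✓.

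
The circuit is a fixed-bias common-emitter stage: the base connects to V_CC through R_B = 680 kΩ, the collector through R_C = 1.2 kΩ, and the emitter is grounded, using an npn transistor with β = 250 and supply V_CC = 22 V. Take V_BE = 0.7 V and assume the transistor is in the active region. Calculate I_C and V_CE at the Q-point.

Base loop: V_CC = I_B·R_B + V_BE, so I_B = (22 − 0.7)/680 kΩ = 0.0313 mA.
In the active region I_C = β·I_B = 250 × 0.0313 = 7.83 mA.
Collector loop: V_CE = V_CC − I_C·R_C = 22 − 7.83×1.2 = 12.6 V.
Since V_CE = 12.6 V > V_CE(sat) ≈ 0.2 V, the transistor is in the active region as assumed.

I_C ≈ 7.8 mA, V_CE ≈ 13 V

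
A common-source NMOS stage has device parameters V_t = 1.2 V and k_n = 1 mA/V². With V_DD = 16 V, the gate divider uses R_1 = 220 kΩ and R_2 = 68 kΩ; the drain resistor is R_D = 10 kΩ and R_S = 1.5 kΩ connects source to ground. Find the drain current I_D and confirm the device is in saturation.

V_G = V_DD·R_2/(R_1+R_2) = 16×68/288 = 3.78 V.
Assume saturation: I_D = (k_n/2)(V_GS − V_t)² with V_GS = V_G − I_D·R_S = 3.78 − 1.5·I_D.
Substituting gives 1.12·I_D² − 4.87·I_D + 3.32 = 0, with roots I_D = 0.85 or 3.48 mA.
The root I_D = 3.48 mA gives V_GS = -1.44 V ≤ V_t, so take I_D = 0.85 mA.
Then V_GS = 2.5 V and V_DS = V_DD − I_D(R_D+R_S) = 16 − 0.85×11.5 = 6.23 V.
Saturation requires V_DS ≥ V_GS − V_t = 1.3 V; 6.23 ≥ 1.3 ✓.

I_D ≈ 0.85 mA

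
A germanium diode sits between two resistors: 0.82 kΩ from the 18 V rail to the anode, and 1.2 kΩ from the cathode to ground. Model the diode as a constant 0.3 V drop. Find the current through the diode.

The two resistors are in series with the diode, so KVL gives 18 = I·0.82 + 0.3 + I·1.2.
I = (18 − 0.3) / (0.82 + 1.2) kΩ = 17.7 / 2.02 = 8.76 mA.

I ≈ 8.8 mA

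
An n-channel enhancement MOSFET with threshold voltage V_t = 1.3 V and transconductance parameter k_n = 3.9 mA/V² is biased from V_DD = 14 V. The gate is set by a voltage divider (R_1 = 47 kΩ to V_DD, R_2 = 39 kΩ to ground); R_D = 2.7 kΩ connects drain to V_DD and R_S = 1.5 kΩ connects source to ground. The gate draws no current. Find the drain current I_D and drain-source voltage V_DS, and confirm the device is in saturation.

I_D ≈ 2.6 mA, V_DS ≈ 3.1 V

V_G = V_DD·R_2/(R_1+R_2) = 14×39/86 = 6.35 V.
Assume saturation: I_D = (k_n/2)(V_GS − V_t)² with V_GS = V_G − I_D·R_S = 6.35 − 1.5·I_D.
Substituting gives 4.39·I_D² − 30.5·I_D + 49.7 = 0, with roots I_D = 2.6 or 4.36 mA.
The root I_D = 4.36 mA gives V_GS = -0.196 V ≤ V_t, so take I_D = 2.6 mA.
Then V_GS = 2.45 V and V_DS = V_DD − I_D(R_D+R_S) = 14 − 2.6×4.2 = 3.09 V.
Saturation requires V_DS ≥ V_GS − V_t = 1.15 V; 3.09 ≥ 1.15 ✓.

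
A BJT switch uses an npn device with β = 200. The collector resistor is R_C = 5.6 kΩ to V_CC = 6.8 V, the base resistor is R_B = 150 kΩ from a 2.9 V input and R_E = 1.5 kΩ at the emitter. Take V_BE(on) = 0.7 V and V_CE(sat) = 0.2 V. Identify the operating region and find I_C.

saturation; I_C ≈ 0.93 mA

Assume active: I_B = (2.9 − 0.7)/(150 + 201×1.5) = 0.00487 mA, I_C = β·I_B = 0.975 mA.
Then V_CE = 6.8 − 0.975×5.6 − 0.979×1.5 = -0.126 V < 0.2 V — the active assumption fails.
Re-solve with V_CE = 0.2 V. KCL at the emitter: V_E/R_E = (V_BB−0.7−V_E)/R_B + (V_CC−0.2−V_E)/R_C, giving V_E = 1.4 V.
I_C = (V_CC − 0.2 − V_E)/R_C = (6.6 − 1.4)/5.6 = 0.928 mA.
Check: I_B = (2.2 − 1.4)/150 = 0.00533 mA, and β·I_B = 1.07 mA > I_C, confirming saturation.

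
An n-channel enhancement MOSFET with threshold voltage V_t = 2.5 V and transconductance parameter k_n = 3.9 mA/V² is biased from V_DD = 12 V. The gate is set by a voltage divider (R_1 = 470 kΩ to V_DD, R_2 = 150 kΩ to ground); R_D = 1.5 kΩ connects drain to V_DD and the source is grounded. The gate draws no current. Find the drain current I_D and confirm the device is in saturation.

I_D ≈ 0.32 mA

V_G = V_DD·R_2/(R_1+R_2) = 12×150/620 = 2.9 V. With the source grounded, V_GS = V_G = 2.9 V.
Assume saturation: I_D = (k_n/2)(V_GS − V_t)² = (3.9/2)×(2.9 − 2.5)² = 1.95×0.403² = 0.317 mA.
V_DS = V_DD − I_D·R_D = 12 − 0.317×1.5 = 11.5 V.
Saturation requires V_DS ≥ V_GS − V_t = 0.403 V; 11.5 ≥ 0.403 ✓.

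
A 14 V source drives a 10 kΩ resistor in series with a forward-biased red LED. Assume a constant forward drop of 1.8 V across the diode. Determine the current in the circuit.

I ≈ 1.2 mA

KVL around the loop: 14 = V_D + I·R = 1.8 + I × 10 kΩ.
So I = (14 − 1.8) / 10 kΩ = 12.2 / 10 = 1.22 mA.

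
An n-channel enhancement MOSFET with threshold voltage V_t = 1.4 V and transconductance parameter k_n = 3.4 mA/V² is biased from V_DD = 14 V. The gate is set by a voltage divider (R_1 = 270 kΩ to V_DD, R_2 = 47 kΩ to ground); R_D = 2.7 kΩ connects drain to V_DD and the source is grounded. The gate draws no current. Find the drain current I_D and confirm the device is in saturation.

I_D ≈ 0.78 mA

V_G = V_DD·R_2/(R_1+R_2) = 14×47/317 = 2.08 V. With the source grounded, V_GS = V_G = 2.08 V.
Assume saturation: I_D = (k_n/2)(V_GS − V_t)² = (3.4/2)×(2.08 − 1.4)² = 1.7×0.676² = 0.776 mA.
V_DS = V_DD − I_D·R_D = 14 − 0.776×2.7 = 11.9 V.
Saturation requires V_DS ≥ V_GS − V_t = 0.676 V; 11.9 ≥ 0.676 ✓.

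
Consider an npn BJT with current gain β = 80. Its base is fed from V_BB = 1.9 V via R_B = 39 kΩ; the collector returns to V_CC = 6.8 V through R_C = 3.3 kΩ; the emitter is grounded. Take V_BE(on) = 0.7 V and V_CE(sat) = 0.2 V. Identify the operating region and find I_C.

Assume active: I_B = (1.9 − 0.7)/39 = 0.0308 mA, giving I_C = β·I_B = 2.46 mA.
But then V_CE = 6.8 − 2.46×3.3 = -1.32 V < V_CE(sat) = 0.2 V — impossible in the active region.
So the transistor is saturated. With V_CE = 0.2 V, I_C = (V_CC − 0.2)/R_C = 6.6/3.3 = 2 mA.
Check: β·I_B = 2.46 mA > I_C = 2 mA, confirming saturation.

saturation; I_C ≈ 2 mA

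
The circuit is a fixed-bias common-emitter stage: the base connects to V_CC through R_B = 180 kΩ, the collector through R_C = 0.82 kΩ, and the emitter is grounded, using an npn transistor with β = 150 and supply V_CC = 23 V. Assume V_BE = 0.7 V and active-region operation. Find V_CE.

Base loop: V_CC = I_B·R_B + V_BE, so I_B = (23 − 0.7)/180 kΩ = 0.124 mA.
In the active region I_C = β·I_B = 150 × 0.124 = 18.6 mA.
Collector loop: V_CE = V_CC − I_C·R_C = 23 − 18.6×0.82 = 7.76 V.
Since V_CE = 7.76 V > V_CE(sat) ≈ 0.2 V, the transistor is in the active region as assumed.

V_CE ≈ 7.8 V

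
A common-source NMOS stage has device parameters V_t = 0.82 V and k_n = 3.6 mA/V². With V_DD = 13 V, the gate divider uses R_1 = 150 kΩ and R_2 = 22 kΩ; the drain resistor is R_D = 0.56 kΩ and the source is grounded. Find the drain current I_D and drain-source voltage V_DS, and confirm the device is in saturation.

I_D ≈ 1.3 mA, V_DS ≈ 12 V

V_G = V_DD·R_2/(R_1+R_2) = 13×22/172 = 1.66 V. With the source grounded, V_GS = V_G = 1.66 V.
Assume saturation: I_D = (k_n/2)(V_GS − V_t)² = (3.6/2)×(1.66 − 0.82)² = 1.8×0.843² = 1.28 mA.
V_DS = V_DD − I_D·R_D = 13 − 1.28×0.56 = 12.3 V.
Saturation requires V_DS ≥ V_GS − V_t = 0.843 V; 12.3 ≥ 0.843 ✓.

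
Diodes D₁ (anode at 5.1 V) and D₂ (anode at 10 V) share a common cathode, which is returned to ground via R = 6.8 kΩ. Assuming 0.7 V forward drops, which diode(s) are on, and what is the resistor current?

Only D₂ conducts; I_R ≈ 1.4 mA

Assume both conduct. Then node N would need to be at both 5.1−0.7 = 4.4 V and 10−0.7 = 9.3 V, which is impossible.
Assume only D₂ conducts: V_N = 10 − 0.7 = 9.3 V, so I_R = 9.3/6.8 = 1.37 mA.
Check D₁: its anode-to-cathode voltage is 5.1 − 9.3 = -4.2 V < 0.7 V, so it is off. The assumption is consistent.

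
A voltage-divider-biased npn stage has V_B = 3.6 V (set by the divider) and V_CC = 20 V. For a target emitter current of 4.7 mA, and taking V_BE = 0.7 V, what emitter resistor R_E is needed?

V_E = V_B − V_BE = 3.6 − 0.7 = 2.9 V.
R_E = V_E / I_E = 2.9 / 4.7 = 0.617 kΩ.

R_E ≈ 0.62 kΩ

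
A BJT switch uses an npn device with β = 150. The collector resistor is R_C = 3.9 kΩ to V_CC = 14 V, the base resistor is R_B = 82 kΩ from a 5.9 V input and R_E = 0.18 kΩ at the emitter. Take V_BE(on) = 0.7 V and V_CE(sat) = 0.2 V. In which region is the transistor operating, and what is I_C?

Assume active: I_B = (5.9 − 0.7)/(82 + 151×0.18) = 0.0476 mA, I_C = β·I_B = 7.14 mA.
Then V_CE = 14 − 7.14×3.9 − 7.19×0.18 = -15.2 V < 0.2 V — the active assumption fails.
Re-solve with V_CE = 0.2 V. KCL at the emitter: V_E/R_E = (V_BB−0.7−V_E)/R_B + (V_CC−0.2−V_E)/R_C, giving V_E = 0.618 V.
I_C = (V_CC − 0.2 − V_E)/R_C = (13.8 − 0.618)/3.9 = 3.38 mA.
Check: I_B = (5.2 − 0.618)/82 = 0.0559 mA, and β·I_B = 8.38 mA > I_C, confirming saturation.

saturation; I_C ≈ 3.4 mA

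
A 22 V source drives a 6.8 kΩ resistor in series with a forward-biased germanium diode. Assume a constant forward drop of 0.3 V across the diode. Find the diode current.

KVL around the loop: 22 = V_D + I·R = 0.3 + I × 6.8 kΩ.
So I = (22 − 0.3) / 6.8 kΩ = 21.7 / 6.8 = 3.19 mA.

I ≈ 3.2 mA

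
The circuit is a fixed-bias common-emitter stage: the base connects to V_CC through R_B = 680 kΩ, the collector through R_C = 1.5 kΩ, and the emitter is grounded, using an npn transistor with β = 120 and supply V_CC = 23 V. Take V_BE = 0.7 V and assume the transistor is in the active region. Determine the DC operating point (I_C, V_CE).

Base loop: V_CC = I_B·R_B + V_BE, so I_B = (23 − 0.7)/680 kΩ = 0.0328 mA.
In the active region I_C = β·I_B = 120 × 0.0328 = 3.94 mA.
Collector loop: V_CE = V_CC − I_C·R_C = 23 − 3.94×1.5 = 17.1 V.
Since V_CE = 17.1 V > V_CE(sat) ≈ 0.2 V, the transistor is in the active region as assumed.

I_C ≈ 3.9 mA, V_CE ≈ 17 V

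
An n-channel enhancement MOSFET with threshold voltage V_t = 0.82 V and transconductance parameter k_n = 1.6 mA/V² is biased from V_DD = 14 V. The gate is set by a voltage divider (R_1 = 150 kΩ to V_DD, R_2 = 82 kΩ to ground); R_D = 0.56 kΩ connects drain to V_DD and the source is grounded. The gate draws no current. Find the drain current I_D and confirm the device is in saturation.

I_D ≈ 14 mA

V_G = V_DD·R_2/(R_1+R_2) = 14×82/232 = 4.95 V. With the source grounded, V_GS = V_G = 4.95 V.
Assume saturation: I_D = (k_n/2)(V_GS − V_t)² = (1.6/2)×(4.95 − 0.82)² = 0.8×4.13² = 13.6 mA.
V_DS = V_DD − I_D·R_D = 14 − 13.6×0.56 = 6.36 V.
Saturation requires V_DS ≥ V_GS − V_t = 4.13 V; 6.36 ≥ 4.13 ✓.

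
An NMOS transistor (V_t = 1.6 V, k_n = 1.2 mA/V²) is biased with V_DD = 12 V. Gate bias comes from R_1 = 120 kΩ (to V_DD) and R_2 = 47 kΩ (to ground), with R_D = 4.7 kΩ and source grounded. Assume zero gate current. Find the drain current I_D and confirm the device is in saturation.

V_G = V_DD·R_2/(R_1+R_2) = 12×47/167 = 3.38 V. With the source grounded, V_GS = V_G = 3.38 V.
Assume saturation: I_D = (k_n/2)(V_GS − V_t)² = (1.2/2)×(3.38 − 1.6)² = 0.6×1.78² = 1.9 mA.
V_DS = V_DD − I_D·R_D = 12 − 1.9×4.7 = 3.09 V.
Saturation requires V_DS ≥ V_GS − V_t = 1.78 V; 3.09 ≥ 1.78 ✓.

I_D ≈ 1.9 mA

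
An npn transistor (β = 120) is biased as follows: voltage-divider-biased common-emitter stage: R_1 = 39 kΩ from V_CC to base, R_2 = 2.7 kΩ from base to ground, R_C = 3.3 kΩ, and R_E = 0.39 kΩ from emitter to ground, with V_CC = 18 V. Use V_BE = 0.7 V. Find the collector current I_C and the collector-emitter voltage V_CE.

I_C ≈ 1.1 mA, V_CE ≈ 14 V

Thevenize the base divider: V_Th = V_CC·R_2/(R_1+R_2) = 18×2.7/41.7 = 1.17 V, R_Th = R_1‖R_2 = 2.53 kΩ.
Base-emitter loop: V_Th = I_B·R_Th + V_BE + (β+1)I_B·R_E, so I_B = (1.17 − 0.7) / (2.53 + 121×0.39) = 0.00936 mA.
I_C = β·I_B = 120×0.00936 = 1.12 mA, and I_E = (β+1)I_B = 1.13 mA.
V_CE = V_CC − I_C·R_C − I_E·R_E = 18 − 1.12×3.3 − 1.13×0.39 = 13.9 V.
V_CE = 13.9 V > 0.2 V confirms active-region operation.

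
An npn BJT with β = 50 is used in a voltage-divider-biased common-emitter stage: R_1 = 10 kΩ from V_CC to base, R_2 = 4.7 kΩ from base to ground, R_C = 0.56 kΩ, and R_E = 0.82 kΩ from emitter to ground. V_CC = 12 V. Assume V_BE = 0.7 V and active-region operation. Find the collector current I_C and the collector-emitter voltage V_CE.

Thevenize the base divider: V_Th = V_CC·R_2/(R_1+R_2) = 12×4.7/14.7 = 3.84 V, R_Th = R_1‖R_2 = 3.2 kΩ.
Base-emitter loop: V_Th = I_B·R_Th + V_BE + (β+1)I_B·R_E, so I_B = (3.84 − 0.7) / (3.2 + 51×0.82) = 0.0697 mA.
I_C = β·I_B = 50×0.0697 = 3.48 mA, and I_E = (β+1)I_B = 3.55 mA.
V_CE = V_CC − I_C·R_C − I_E·R_E = 12 − 3.48×0.56 − 3.55×0.82 = 7.14 V.
V_CE = 7.14 V > 0.2 V confirms active-region operation.

I_C ≈ 3.5 mA, V_CE ≈ 7.1 V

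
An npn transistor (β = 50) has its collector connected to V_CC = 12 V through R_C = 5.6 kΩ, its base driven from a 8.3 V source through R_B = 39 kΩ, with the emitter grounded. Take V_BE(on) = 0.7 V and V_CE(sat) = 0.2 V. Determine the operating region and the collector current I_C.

Assume active: I_B = (8.3 − 0.7)/39 = 0.195 mA, giving I_C = β·I_B = 9.74 mA.
But then V_CE = 12 − 9.74×5.6 = -42.6 V < V_CE(sat) = 0.2 V — impossible in the active region.
So the transistor is saturated. With V_CE = 0.2 V, I_C = (V_CC − 0.2)/R_C = 11.8/5.6 = 2.11 mA.
Check: β·I_B = 9.74 mA > I_C = 2.11 mA, confirming saturation.

saturation; I_C ≈ 2.1 mA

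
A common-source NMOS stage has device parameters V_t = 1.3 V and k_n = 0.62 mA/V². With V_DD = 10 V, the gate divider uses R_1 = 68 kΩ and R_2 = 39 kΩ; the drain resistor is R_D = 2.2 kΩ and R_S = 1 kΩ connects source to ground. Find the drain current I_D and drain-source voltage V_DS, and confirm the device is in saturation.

I_D ≈ 0.77 mA, V_DS ≈ 7.5 V

V_G = V_DD·R_2/(R_1+R_2) = 10×39/107 = 3.64 V.
Assume saturation: I_D = (k_n/2)(V_GS − V_t)² with V_GS = V_G − I_D·R_S = 3.64 − 1·I_D.
Substituting gives 0.31·I_D² − 2.45·I_D + 1.7 = 0, with roots I_D = 0.769 or 7.15 mA.
The root I_D = 7.15 mA gives V_GS = -3.5 V ≤ V_t, so take I_D = 0.769 mA.
Then V_GS = 2.88 V and V_DS = V_DD − I_D(R_D+R_S) = 10 − 0.769×3.2 = 7.54 V.
Saturation requires V_DS ≥ V_GS − V_t = 1.58 V; 7.54 ≥ 1.58 ✓.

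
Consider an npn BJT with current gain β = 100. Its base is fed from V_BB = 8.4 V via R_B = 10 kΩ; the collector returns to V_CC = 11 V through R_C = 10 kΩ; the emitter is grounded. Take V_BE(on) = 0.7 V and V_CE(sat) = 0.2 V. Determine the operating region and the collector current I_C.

Assume active: I_B = (8.4 − 0.7)/10 = 0.77 mA, giving I_C = β·I_B = 77 mA.
But then V_CE = 11 − 77×10 = -759 V < V_CE(sat) = 0.2 V — impossible in the active region.
So the transistor is saturated. With V_CE = 0.2 V, I_C = (V_CC − 0.2)/R_C = 10.8/10 = 1.08 mA.
Check: β·I_B = 77 mA > I_C = 1.08 mA, confirming saturation.

saturation; I_C ≈ 1.1 mA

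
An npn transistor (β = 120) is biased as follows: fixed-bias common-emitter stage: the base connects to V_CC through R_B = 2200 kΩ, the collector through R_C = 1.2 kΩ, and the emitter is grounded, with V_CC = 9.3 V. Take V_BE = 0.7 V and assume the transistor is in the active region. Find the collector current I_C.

Base loop: V_CC = I_B·R_B + V_BE, so I_B = (9.3 − 0.7)/2200 kΩ = 0.00391 mA.
In the active region I_C = β·I_B = 120 × 0.00391 = 0.469 mA.
Collector loop: V_CE = V_CC − I_C·R_C = 9.3 − 0.469×1.2 = 8.74 V.
Since V_CE = 8.74 V > V_CE(sat) ≈ 0.2 V, the transistor is in the active region as assumed.

I_C ≈ 0.47 mA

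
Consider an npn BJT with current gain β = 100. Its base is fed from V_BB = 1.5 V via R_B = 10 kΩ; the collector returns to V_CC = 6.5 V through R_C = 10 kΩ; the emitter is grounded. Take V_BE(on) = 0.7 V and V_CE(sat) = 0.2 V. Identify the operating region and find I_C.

Assume active: I_B = (1.5 − 0.7)/10 = 0.08 mA, giving I_C = β·I_B = 8 mA.
But then V_CE = 6.5 − 8×10 = -73.5 V < V_CE(sat) = 0.2 V — impossible in the active region.
So the transistor is saturated. With V_CE = 0.2 V, I_C = (V_CC − 0.2)/R_C = 6.3/10 = 0.63 mA.
Check: β·I_B = 8 mA > I_C = 0.63 mA, confirming saturation.

saturation; I_C ≈ 0.63 mA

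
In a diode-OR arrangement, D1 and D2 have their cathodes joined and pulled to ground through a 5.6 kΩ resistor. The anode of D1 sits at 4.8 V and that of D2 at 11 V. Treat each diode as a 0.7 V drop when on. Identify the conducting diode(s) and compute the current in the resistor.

Only D2 conducts; I_R ≈ 1.8 mA

Assume both conduct. Then node N would need to be at both 4.8−0.7 = 4.1 V and 11−0.7 = 10.3 V, which is impossible.
Assume only D2 conducts: V_N = 11 − 0.7 = 10.3 V, so I_R = 10.3/5.6 = 1.84 mA.
Check D1: its anode-to-cathode voltage is 4.8 − 10.3 = -5.5 V < 0.7 V, so it is off. The assumption is consistent.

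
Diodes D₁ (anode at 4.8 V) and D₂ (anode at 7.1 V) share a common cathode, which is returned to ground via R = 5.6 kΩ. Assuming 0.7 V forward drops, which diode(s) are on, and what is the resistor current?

Only D₂ conducts; I_R ≈ 1.1 mA

Assume both conduct. Then node N would need to be at both 4.8−0.7 = 4.1 V and 7.1−0.7 = 6.4 V, which is impossible.
Assume only D₂ conducts: V_N = 7.1 − 0.7 = 6.4 V, so I_R = 6.4/5.6 = 1.14 mA.
Check D₁: its anode-to-cathode voltage is 4.8 − 6.4 = -1.6 V < 0.7 V, so it is off. The assumption is consistent.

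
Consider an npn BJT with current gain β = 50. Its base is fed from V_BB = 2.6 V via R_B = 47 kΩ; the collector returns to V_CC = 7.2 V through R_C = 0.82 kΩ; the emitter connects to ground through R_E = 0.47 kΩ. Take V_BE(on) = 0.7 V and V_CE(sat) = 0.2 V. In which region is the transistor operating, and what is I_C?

active; I_C ≈ 1.3 mA

Assume active. Base-emitter loop: I_B = (V_BB − V_BE)/(R_B + (β+1)R_E) = (2.6 − 0.7)/(47 + 51×0.47) = 0.0268 mA.
I_C = β·I_B = 50×0.0268 = 1.34 mA.
V_CE = V_CC − I_C·R_C − I_E·R_E = 7.2 − 1.34×0.82 − 1.37×0.47 = 5.46 V > V_CE(sat), so the active-region assumption holds.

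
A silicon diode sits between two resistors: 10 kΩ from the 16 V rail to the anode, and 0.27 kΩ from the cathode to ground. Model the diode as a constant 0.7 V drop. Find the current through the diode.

I ≈ 1.5 mA

The two resistors are in series with the diode, so KVL gives 16 = I·10 + 0.7 + I·0.27.
I = (16 − 0.7) / (10 + 0.27) kΩ = 15.3 / 10.3 = 1.49 mA.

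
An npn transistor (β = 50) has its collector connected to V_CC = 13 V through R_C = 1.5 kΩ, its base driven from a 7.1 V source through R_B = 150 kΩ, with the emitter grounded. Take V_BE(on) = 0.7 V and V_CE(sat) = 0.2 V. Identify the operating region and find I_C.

active; I_C ≈ 2.1 mA

Assume active. Base-emitter loop: I_B = (V_BB − V_BE)/R_B = (7.1 − 0.7)/150 = 0.0427 mA.
I_C = β·I_B = 50×0.0427 = 2.13 mA.
V_CE = V_CC − I_C·R_C = 13 − 2.13×1.5 = 9.8 V > V_CE(sat), so the active-region assumption holds.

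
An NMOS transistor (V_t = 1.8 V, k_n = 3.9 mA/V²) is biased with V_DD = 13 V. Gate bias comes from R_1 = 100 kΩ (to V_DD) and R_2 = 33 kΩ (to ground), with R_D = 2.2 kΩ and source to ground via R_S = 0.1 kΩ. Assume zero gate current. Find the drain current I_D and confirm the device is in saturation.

V_G = V_DD·R_2/(R_1+R_2) = 13×33/133 = 3.23 V.
Assume saturation: I_D = (k_n/2)(V_GS − V_t)² with V_GS = V_G − I_D·R_S = 3.23 − 0.1·I_D.
Substituting gives 0.0195·I_D² − 1.56·I_D + 3.96 = 0, with roots I_D = 2.63 or 77.2 mA.
The root I_D = 77.2 mA gives V_GS = -4.49 V ≤ V_t, so take I_D = 2.63 mA.
Then V_GS = 2.96 V and V_DS = V_DD − I_D(R_D+R_S) = 13 − 2.63×2.3 = 6.94 V.
Saturation requires V_DS ≥ V_GS − V_t = 1.16 V; 6.94 ≥ 1.16 ✓.

I_D ≈ 2.6 mA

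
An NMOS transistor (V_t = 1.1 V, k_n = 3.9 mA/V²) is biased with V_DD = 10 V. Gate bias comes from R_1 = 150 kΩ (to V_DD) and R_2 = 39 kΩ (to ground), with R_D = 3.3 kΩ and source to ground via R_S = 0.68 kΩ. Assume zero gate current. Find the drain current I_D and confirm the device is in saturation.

I_D ≈ 0.6 mA

V_G = V_DD·R_2/(R_1+R_2) = 10×39/189 = 2.06 V.
Assume saturation: I_D = (k_n/2)(V_GS − V_t)² with V_GS = V_G − I_D·R_S = 2.06 − 0.68·I_D.
Substituting gives 0.902·I_D² − 3.56·I_D + 1.81 = 0, with roots I_D = 0.601 or 3.34 mA.
The root I_D = 3.34 mA gives V_GS = -0.209 V ≤ V_t, so take I_D = 0.601 mA.
Then V_GS = 1.66 V and V_DS = V_DD − I_D(R_D+R_S) = 10 − 0.601×3.98 = 7.61 V.
Saturation requires V_DS ≥ V_GS − V_t = 0.555 V; 7.61 ≥ 0.555 ✓.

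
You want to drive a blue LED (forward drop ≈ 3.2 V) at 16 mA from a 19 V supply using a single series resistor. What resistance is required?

R ≈ 0.99 kΩ

The resistor drops V_S − V_D = 19 − 3.2 = 15.8 V at 16 mA.
R = 15.8 V / 16 mA = 0.988 kΩ.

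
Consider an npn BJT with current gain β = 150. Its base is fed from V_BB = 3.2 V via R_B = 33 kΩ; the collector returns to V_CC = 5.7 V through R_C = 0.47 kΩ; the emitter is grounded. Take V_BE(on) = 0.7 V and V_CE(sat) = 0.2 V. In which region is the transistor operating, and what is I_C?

Assume active. Base-emitter loop: I_B = (V_BB − V_BE)/R_B = (3.2 − 0.7)/33 = 0.0758 mA.
I_C = β·I_B = 150×0.0758 = 11.4 mA.
V_CE = V_CC − I_C·R_C = 5.7 − 11.4×0.47 = 0.359 V > V_CE(sat), so the active-region assumption holds.

active; I_C ≈ 11 mA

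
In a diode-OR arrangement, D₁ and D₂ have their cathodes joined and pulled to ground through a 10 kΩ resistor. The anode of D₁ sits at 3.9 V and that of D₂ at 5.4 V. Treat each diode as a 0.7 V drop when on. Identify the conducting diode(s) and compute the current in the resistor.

Only D₂ conducts; I_R ≈ 0.47 mA

Assume both conduct. Then node N would need to be at both 3.9−0.7 = 3.2 V and 5.4−0.7 = 4.7 V, which is impossible.
Assume only D₂ conducts: V_N = 5.4 − 0.7 = 4.7 V, so I_R = 4.7/10 = 0.47 mA.
Check D₁: its anode-to-cathode voltage is 3.9 − 4.7 = -0.8 V < 0.7 V, so it is off. The assumption is consistent.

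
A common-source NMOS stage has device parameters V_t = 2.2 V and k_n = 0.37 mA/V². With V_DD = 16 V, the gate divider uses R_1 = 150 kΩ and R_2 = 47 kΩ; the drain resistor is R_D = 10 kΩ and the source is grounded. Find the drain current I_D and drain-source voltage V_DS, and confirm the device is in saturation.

I_D ≈ 0.48 mA, V_DS ≈ 11 V

V_G = V_DD·R_2/(R_1+R_2) = 16×47/197 = 3.82 V. With the source grounded, V_GS = V_G = 3.82 V.
Assume saturation: I_D = (k_n/2)(V_GS − V_t)² = (0.37/2)×(3.82 − 2.2)² = 0.185×1.62² = 0.484 mA.
V_DS = V_DD − I_D·R_D = 16 − 0.484×10 = 11.2 V.
Saturation requires V_DS ≥ V_GS − V_t = 1.62 V; 11.2 ≥ 1.62 ✓.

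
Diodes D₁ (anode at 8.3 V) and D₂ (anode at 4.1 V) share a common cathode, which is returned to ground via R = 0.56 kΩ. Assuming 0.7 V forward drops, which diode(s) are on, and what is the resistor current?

Assume both conduct. Then node N would need to be at both 8.3−0.7 = 7.6 V and 4.1−0.7 = 3.4 V, which is impossible.
Assume only D₁ conducts: V_N = 8.3 − 0.7 = 7.6 V, so I_R = 7.6/0.56 = 13.6 mA.
Check D₂: its anode-to-cathode voltage is 4.1 − 7.6 = -3.5 V < 0.7 V, so it is off. The assumption is consistent.

Only D₁ conducts; I_R ≈ 14 mA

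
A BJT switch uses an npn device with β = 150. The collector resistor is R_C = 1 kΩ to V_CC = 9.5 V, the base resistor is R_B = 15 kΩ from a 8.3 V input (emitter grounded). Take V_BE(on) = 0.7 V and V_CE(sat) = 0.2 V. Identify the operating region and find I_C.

Assume active: I_B = (8.3 − 0.7)/15 = 0.507 mA, giving I_C = β·I_B = 76 mA.
But then V_CE = 9.5 − 76×1 = -66.5 V < V_CE(sat) = 0.2 V — impossible in the active region.
So the transistor is saturated. With V_CE = 0.2 V, I_C = (V_CC − 0.2)/R_C = 9.3/1 = 9.3 mA.
Check: β·I_B = 76 mA > I_C = 9.3 mA, confirming saturation.

saturation; I_C ≈ 9.3 mA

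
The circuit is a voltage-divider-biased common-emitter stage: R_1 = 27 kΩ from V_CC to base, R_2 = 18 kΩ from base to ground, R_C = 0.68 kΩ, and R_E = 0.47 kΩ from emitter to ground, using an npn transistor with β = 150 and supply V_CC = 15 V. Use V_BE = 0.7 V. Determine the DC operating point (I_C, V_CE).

Thevenize the base divider: V_Th = V_CC·R_2/(R_1+R_2) = 15×18/45 = 6 V, R_Th = R_1‖R_2 = 10.8 kΩ.
Base-emitter loop: V_Th = I_B·R_Th + V_BE + (β+1)I_B·R_E, so I_B = (6 − 0.7) / (10.8 + 151×0.47) = 0.0648 mA.
I_C = β·I_B = 150×0.0648 = 9.72 mA, and I_E = (β+1)I_B = 9.79 mA.
V_CE = V_CC − I_C·R_C − I_E·R_E = 15 − 9.72×0.68 − 9.79×0.47 = 3.79 V.
V_CE = 3.79 V > 0.2 V confirms active-region operation.

I_C ≈ 9.7 mA, V_CE ≈ 3.8 V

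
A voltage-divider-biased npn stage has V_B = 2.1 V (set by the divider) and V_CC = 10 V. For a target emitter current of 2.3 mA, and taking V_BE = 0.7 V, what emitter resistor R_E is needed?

V_E = V_B − V_BE = 2.1 − 0.7 = 1.4 V.
R_E = V_E / I_E = 1.4 / 2.3 = 0.609 kΩ.

R_E ≈ 0.61 kΩ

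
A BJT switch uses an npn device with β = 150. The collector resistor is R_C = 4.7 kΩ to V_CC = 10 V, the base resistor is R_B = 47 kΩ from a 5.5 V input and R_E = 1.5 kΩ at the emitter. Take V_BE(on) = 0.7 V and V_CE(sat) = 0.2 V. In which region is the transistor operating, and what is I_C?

saturation; I_C ≈ 1.6 mA

Assume active: I_B = (5.5 − 0.7)/(47 + 151×1.5) = 0.0176 mA, I_C = β·I_B = 2.63 mA.
Then V_CE = 10 − 2.63×4.7 − 2.65×1.5 = -6.35 V < 0.2 V — the active assumption fails.
Re-solve with V_CE = 0.2 V. KCL at the emitter: V_E/R_E = (V_BB−0.7−V_E)/R_B + (V_CC−0.2−V_E)/R_C, giving V_E = 2.43 V.
I_C = (V_CC − 0.2 − V_E)/R_C = (9.8 − 2.43)/4.7 = 1.57 mA.
Check: I_B = (4.8 − 2.43)/47 = 0.0505 mA, and β·I_B = 7.57 mA > I_C, confirming saturation.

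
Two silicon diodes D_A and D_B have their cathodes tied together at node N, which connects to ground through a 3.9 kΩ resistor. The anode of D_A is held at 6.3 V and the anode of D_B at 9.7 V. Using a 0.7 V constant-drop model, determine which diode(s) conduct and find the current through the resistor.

Only D_B conducts; I_R ≈ 2.3 mA

Assume both conduct. Then node N would need to be at both 6.3−0.7 = 5.6 V and 9.7−0.7 = 9 V, which is impossible.
Assume only D_B conducts: V_N = 9.7 − 0.7 = 9 V, so I_R = 9/3.9 = 2.31 mA.
Check D_A: its anode-to-cathode voltage is 6.3 − 9 = -2.7 V < 0.7 V, so it is off. The assumption is consistent.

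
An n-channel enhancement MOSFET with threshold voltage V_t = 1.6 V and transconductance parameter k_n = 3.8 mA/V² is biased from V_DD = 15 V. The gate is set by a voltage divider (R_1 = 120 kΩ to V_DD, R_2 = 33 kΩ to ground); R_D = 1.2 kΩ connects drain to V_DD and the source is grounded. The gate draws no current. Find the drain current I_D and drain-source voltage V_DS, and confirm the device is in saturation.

V_G = V_DD·R_2/(R_1+R_2) = 15×33/153 = 3.24 V. With the source grounded, V_GS = V_G = 3.24 V.
Assume saturation: I_D = (k_n/2)(V_GS − V_t)² = (3.8/2)×(3.24 − 1.6)² = 1.9×1.64² = 5.08 mA.
V_DS = V_DD − I_D·R_D = 15 − 5.08×1.2 = 8.9 V.
Saturation requires V_DS ≥ V_GS − V_t = 1.64 V; 8.9 ≥ 1.64 ✓.

I_D ≈ 5.1 mA, V_DS ≈ 8.9 V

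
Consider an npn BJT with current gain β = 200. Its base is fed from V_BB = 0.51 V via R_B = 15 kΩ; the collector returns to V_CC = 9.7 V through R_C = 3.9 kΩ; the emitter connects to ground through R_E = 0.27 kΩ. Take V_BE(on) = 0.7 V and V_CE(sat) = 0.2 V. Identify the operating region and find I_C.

V_BB = 0.51 V ≤ V_BE(on) = 0.7 V, so the base-emitter junction is not forward biased.
The transistor is in cutoff: I_B = I_C = 0.

cutoff; I_C ≈ 0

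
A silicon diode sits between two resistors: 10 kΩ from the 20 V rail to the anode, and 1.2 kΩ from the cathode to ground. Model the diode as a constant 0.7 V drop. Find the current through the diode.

The two resistors are in series with the diode, so KVL gives 20 = I·10 + 0.7 + I·1.2.
I = (20 − 0.7) / (10 + 1.2) kΩ = 19.3 / 11.2 = 1.72 mA.

I ≈ 1.7 mA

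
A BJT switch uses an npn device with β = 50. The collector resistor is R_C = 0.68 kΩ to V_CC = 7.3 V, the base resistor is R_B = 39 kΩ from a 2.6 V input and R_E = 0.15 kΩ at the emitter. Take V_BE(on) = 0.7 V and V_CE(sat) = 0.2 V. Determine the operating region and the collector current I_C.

active; I_C ≈ 2 mA

Assume active. Base-emitter loop: I_B = (V_BB − V_BE)/(R_B + (β+1)R_E) = (2.6 − 0.7)/(39 + 51×0.15) = 0.0407 mA.
I_C = β·I_B = 50×0.0407 = 2.04 mA.
V_CE = V_CC − I_C·R_C − I_E·R_E = 7.3 − 2.04×0.68 − 2.08×0.15 = 5.6 V > V_CE(sat), so the active-region assumption holds.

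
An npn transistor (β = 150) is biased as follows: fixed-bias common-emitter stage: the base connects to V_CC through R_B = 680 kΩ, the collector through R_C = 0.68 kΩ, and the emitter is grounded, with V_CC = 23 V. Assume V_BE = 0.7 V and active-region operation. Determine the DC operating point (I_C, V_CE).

Base loop: V_CC = I_B·R_B + V_BE, so I_B = (23 − 0.7)/680 kΩ = 0.0328 mA.
In the active region I_C = β·I_B = 150 × 0.0328 = 4.92 mA.
Collector loop: V_CE = V_CC − I_C·R_C = 23 − 4.92×0.68 = 19.7 V.
Since V_CE = 19.7 V > V_CE(sat) ≈ 0.2 V, the transistor is in the active region as assumed.

I_C ≈ 4.9 mA, V_CE ≈ 20 V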